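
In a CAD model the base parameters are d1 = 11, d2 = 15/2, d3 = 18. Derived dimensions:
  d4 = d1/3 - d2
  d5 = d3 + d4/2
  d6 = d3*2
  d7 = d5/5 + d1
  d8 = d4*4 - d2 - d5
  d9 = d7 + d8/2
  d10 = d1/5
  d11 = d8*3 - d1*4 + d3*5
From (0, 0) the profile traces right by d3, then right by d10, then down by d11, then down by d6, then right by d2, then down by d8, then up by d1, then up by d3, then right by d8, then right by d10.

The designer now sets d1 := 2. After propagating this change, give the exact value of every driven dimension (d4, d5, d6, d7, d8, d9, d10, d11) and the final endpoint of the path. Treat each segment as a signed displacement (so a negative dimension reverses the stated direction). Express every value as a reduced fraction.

Apply edit: d1 := 2
  d4 = d1/3 - d2 = -41/6
  d5 = d3 + d4/2 = 175/12
  d6 = d3*2 = 36
  d7 = d5/5 + d1 = 59/12
  d8 = d4*4 - d2 - d5 = -593/12
  d9 = d7 + d8/2 = -475/24
  d10 = d1/5 = 2/5
  d11 = d8*3 - d1*4 + d3*5 = -265/4
Walk from origin (0, 0):
  seg 1: right by d3 = 18 → (18, 0)
  seg 2: right by d10 = 2/5 → (92/5, 0)
  seg 3: down by d11 = -265/4 → (92/5, 265/4)
  seg 4: down by d6 = 36 → (92/5, 121/4)
  seg 5: right by d2 = 15/2 → (259/10, 121/4)
  seg 6: down by d8 = -593/12 → (259/10, 239/3)
  seg 7: up by d1 = 2 → (259/10, 245/3)
  seg 8: up by d3 = 18 → (259/10, 299/3)
  seg 9: right by d8 = -593/12 → (-1411/60, 299/3)
  seg 10: right by d10 = 2/5 → (-1387/60, 299/3)

d4 = -41/6
d5 = 175/12
d6 = 36
d7 = 59/12
d8 = -593/12
d9 = -475/24
d10 = 2/5
d11 = -265/4
endpoint = (-1387/60, 299/3)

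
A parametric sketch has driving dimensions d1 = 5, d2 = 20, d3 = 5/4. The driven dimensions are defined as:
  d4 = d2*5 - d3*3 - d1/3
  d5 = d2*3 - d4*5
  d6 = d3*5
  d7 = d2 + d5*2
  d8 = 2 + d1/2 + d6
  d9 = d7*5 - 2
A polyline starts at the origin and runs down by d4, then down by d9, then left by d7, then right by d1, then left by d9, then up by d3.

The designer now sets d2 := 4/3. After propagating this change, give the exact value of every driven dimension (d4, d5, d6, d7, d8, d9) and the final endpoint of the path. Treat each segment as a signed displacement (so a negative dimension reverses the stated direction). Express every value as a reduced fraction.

Apply edit: d2 := 4/3
  d4 = d2*5 - d3*3 - d1/3 = 5/4
  d5 = d2*3 - d4*5 = -9/4
  d6 = d3*5 = 25/4
  d7 = d2 + d5*2 = -19/6
  d8 = 2 + d1/2 + d6 = 43/4
  d9 = d7*5 - 2 = -107/6
Walk from origin (0, 0):
  seg 1: down by d4 = 5/4 → (0, -5/4)
  seg 2: down by d9 = -107/6 → (0, 199/12)
  seg 3: left by d7 = -19/6 → (19/6, 199/12)
  seg 4: right by d1 = 5 → (49/6, 199/12)
  seg 5: left by d9 = -107/6 → (26, 199/12)
  seg 6: up by d3 = 5/4 → (26, 107/6)

d4 = 5/4
d5 = -9/4
d6 = 25/4
d7 = -19/6
d8 = 43/4
d9 = -107/6
endpoint = (26, 107/6)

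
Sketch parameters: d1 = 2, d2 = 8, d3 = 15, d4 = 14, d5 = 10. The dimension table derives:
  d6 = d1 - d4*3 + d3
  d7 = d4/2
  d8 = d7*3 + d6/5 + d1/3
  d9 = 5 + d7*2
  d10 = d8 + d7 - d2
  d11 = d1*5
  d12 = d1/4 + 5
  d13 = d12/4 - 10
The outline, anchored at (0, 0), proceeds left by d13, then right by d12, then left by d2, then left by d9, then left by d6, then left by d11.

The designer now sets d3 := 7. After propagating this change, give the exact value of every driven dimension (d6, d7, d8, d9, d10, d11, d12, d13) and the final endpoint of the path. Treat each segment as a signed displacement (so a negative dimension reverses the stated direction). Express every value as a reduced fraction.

Apply edit: d3 := 7
  d6 = d1 - d4*3 + d3 = -33
  d7 = d4/2 = 7
  d8 = d7*3 + d6/5 + d1/3 = 226/15
  d9 = 5 + d7*2 = 19
  d10 = d8 + d7 - d2 = 211/15
  d11 = d1*5 = 10
  d12 = d1/4 + 5 = 11/2
  d13 = d12/4 - 10 = -69/8
Walk from origin (0, 0):
  seg 1: left by d13 = -69/8 → (69/8, 0)
  seg 2: right by d12 = 11/2 → (113/8, 0)
  seg 3: left by d2 = 8 → (49/8, 0)
  seg 4: left by d9 = 19 → (-103/8, 0)
  seg 5: left by d6 = -33 → (161/8, 0)
  seg 6: left by d11 = 10 → (81/8, 0)

d6 = -33
d7 = 7
d8 = 226/15
d9 = 19
d10 = 211/15
d11 = 10
d12 = 11/2
d13 = -69/8
endpoint = (81/8, 0)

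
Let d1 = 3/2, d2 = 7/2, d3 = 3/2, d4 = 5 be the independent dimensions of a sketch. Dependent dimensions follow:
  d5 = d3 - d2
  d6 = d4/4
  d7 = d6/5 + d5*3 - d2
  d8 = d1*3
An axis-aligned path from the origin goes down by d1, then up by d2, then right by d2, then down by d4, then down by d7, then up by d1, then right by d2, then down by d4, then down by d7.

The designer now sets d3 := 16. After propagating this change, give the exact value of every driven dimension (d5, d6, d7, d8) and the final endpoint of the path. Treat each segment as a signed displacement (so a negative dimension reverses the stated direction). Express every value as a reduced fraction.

Apply edit: d3 := 16
  d5 = d3 - d2 = 25/2
  d6 = d4/4 = 5/4
  d7 = d6/5 + d5*3 - d2 = 137/4
  d8 = d1*3 = 9/2
Walk from origin (0, 0):
  seg 1: down by d1 = 3/2 → (0, -3/2)
  seg 2: up by d2 = 7/2 → (0, 2)
  seg 3: right by d2 = 7/2 → (7/2, 2)
  seg 4: down by d4 = 5 → (7/2, -3)
  seg 5: down by d7 = 137/4 → (7/2, -149/4)
  seg 6: up by d1 = 3/2 → (7/2, -143/4)
  seg 7: right by d2 = 7/2 → (7, -143/4)
  seg 8: down by d4 = 5 → (7, -163/4)
  seg 9: down by d7 = 137/4 → (7, -75)

d5 = 25/2
d6 = 5/4
d7 = 137/4
d8 = 9/2
endpoint = (7, -75)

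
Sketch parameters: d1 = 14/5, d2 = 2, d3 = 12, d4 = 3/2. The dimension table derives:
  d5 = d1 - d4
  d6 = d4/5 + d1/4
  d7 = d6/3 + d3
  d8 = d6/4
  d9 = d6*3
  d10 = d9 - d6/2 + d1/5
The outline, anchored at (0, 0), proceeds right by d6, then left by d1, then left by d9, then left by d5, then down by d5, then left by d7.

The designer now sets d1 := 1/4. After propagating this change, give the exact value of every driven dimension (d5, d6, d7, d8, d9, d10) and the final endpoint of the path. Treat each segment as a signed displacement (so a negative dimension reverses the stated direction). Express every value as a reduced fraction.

Apply edit: d1 := 1/4
  d5 = d1 - d4 = -5/4
  d6 = d4/5 + d1/4 = 29/80
  d7 = d6/3 + d3 = 2909/240
  d8 = d6/4 = 29/320
  d9 = d6*3 = 87/80
  d10 = d9 - d6/2 + d1/5 = 153/160
Walk from origin (0, 0):
  seg 1: right by d6 = 29/80 → (29/80, 0)
  seg 2: left by d1 = 1/4 → (9/80, 0)
  seg 3: left by d9 = 87/80 → (-39/40, 0)
  seg 4: left by d5 = -5/4 → (11/40, 0)
  seg 5: down by d5 = -5/4 → (11/40, 5/4)
  seg 6: left by d7 = 2909/240 → (-2843/240, 5/4)

d5 = -5/4
d6 = 29/80
d7 = 2909/240
d8 = 29/320
d9 = 87/80
d10 = 153/160
endpoint = (-2843/240, 5/4)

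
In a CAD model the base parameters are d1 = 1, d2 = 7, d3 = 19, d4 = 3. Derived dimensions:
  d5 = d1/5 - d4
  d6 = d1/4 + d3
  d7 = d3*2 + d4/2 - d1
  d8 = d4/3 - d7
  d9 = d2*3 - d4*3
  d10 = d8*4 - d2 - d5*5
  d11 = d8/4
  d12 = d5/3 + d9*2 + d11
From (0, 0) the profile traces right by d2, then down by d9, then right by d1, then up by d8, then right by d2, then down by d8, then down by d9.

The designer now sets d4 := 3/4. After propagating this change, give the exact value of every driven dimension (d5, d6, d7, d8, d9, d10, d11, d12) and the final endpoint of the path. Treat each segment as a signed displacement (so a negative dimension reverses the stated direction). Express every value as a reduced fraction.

Apply edit: d4 := 3/4
  d5 = d1/5 - d4 = -11/20
  d6 = d1/4 + d3 = 77/4
  d7 = d3*2 + d4/2 - d1 = 299/8
  d8 = d4/3 - d7 = -297/8
  d9 = d2*3 - d4*3 = 75/4
  d10 = d8*4 - d2 - d5*5 = -611/4
  d11 = d8/4 = -297/32
  d12 = d5/3 + d9*2 + d11 = 13457/480
Walk from origin (0, 0):
  seg 1: right by d2 = 7 → (7, 0)
  seg 2: down by d9 = 75/4 → (7, -75/4)
  seg 3: right by d1 = 1 → (8, -75/4)
  seg 4: up by d8 = -297/8 → (8, -447/8)
  seg 5: right by d2 = 7 → (15, -447/8)
  seg 6: down by d8 = -297/8 → (15, -75/4)
  seg 7: down by d9 = 75/4 → (15, -75/2)

d5 = -11/20
d6 = 77/4
d7 = 299/8
d8 = -297/8
d9 = 75/4
d10 = -611/4
d11 = -297/32
d12 = 13457/480
endpoint = (15, -75/2)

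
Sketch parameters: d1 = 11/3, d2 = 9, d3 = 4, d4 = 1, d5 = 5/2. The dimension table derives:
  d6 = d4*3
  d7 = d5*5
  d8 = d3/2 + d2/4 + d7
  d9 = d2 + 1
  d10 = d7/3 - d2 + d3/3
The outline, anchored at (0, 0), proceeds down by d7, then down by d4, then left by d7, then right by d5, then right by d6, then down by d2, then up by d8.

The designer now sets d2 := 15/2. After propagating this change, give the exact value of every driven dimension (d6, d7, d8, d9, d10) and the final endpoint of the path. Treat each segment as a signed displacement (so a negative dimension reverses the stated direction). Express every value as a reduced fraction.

d6 = 3
d7 = 25/2
d8 = 131/8
d9 = 17/2
d10 = -2
endpoint = (-7, -37/8)

Apply edit: d2 := 15/2
  d6 = d4*3 = 3
  d7 = d5*5 = 25/2
  d8 = d3/2 + d2/4 + d7 = 131/8
  d9 = d2 + 1 = 17/2
  d10 = d7/3 - d2 + d3/3 = -2
Walk from origin (0, 0):
  seg 1: down by d7 = 25/2 → (0, -25/2)
  seg 2: down by d4 = 1 → (0, -27/2)
  seg 3: left by d7 = 25/2 → (-25/2, -27/2)
  seg 4: right by d5 = 5/2 → (-10, -27/2)
  seg 5: right by d6 = 3 → (-7, -27/2)
  seg 6: down by d2 = 15/2 → (-7, -21)
  seg 7: up by d8 = 131/8 → (-7, -37/8)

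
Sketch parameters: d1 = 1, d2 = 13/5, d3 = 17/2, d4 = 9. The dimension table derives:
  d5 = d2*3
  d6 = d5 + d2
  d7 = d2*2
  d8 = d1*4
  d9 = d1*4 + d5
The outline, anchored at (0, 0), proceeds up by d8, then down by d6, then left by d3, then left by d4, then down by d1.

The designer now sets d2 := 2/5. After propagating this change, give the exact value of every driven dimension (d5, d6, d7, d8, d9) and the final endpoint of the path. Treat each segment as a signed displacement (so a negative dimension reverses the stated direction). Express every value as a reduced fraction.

d5 = 6/5
d6 = 8/5
d7 = 4/5
d8 = 4
d9 = 26/5
endpoint = (-35/2, 7/5)

Apply edit: d2 := 2/5
  d5 = d2*3 = 6/5
  d6 = d5 + d2 = 8/5
  d7 = d2*2 = 4/5
  d8 = d1*4 = 4
  d9 = d1*4 + d5 = 26/5
Walk from origin (0, 0):
  seg 1: up by d8 = 4 → (0, 4)
  seg 2: down by d6 = 8/5 → (0, 12/5)
  seg 3: left by d3 = 17/2 → (-17/2, 12/5)
  seg 4: left by d4 = 9 → (-35/2, 12/5)
  seg 5: down by d1 = 1 → (-35/2, 7/5)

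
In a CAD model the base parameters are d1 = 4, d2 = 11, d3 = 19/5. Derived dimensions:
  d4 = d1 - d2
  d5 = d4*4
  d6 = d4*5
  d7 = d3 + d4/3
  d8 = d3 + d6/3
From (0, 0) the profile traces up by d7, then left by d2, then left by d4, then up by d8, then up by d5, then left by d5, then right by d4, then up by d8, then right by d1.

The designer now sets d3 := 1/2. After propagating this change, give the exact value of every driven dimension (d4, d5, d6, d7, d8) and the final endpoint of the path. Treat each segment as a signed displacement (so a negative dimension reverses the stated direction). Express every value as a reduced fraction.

d4 = -7
d5 = -28
d6 = -35
d7 = -11/6
d8 = -67/6
endpoint = (21, -313/6)

Apply edit: d3 := 1/2
  d4 = d1 - d2 = -7
  d5 = d4*4 = -28
  d6 = d4*5 = -35
  d7 = d3 + d4/3 = -11/6
  d8 = d3 + d6/3 = -67/6
Walk from origin (0, 0):
  seg 1: up by d7 = -11/6 → (0, -11/6)
  seg 2: left by d2 = 11 → (-11, -11/6)
  seg 3: left by d4 = -7 → (-4, -11/6)
  seg 4: up by d8 = -67/6 → (-4, -13)
  seg 5: up by d5 = -28 → (-4, -41)
  seg 6: left by d5 = -28 → (24, -41)
  seg 7: right by d4 = -7 → (17, -41)
  seg 8: up by d8 = -67/6 → (17, -313/6)
  seg 9: right by d1 = 4 → (21, -313/6)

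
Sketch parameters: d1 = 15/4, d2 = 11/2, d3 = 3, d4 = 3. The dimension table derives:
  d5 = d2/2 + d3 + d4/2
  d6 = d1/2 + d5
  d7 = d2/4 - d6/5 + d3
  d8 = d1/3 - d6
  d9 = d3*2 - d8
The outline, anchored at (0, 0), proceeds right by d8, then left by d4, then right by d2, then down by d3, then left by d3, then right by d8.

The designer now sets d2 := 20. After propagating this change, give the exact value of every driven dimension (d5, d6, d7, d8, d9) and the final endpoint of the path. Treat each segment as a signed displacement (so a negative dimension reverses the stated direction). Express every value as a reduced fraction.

d5 = 29/2
d6 = 131/8
d7 = 189/40
d8 = -121/8
d9 = 169/8
endpoint = (-65/4, -3)

Apply edit: d2 := 20
  d5 = d2/2 + d3 + d4/2 = 29/2
  d6 = d1/2 + d5 = 131/8
  d7 = d2/4 - d6/5 + d3 = 189/40
  d8 = d1/3 - d6 = -121/8
  d9 = d3*2 - d8 = 169/8
Walk from origin (0, 0):
  seg 1: right by d8 = -121/8 → (-121/8, 0)
  seg 2: left by d4 = 3 → (-145/8, 0)
  seg 3: right by d2 = 20 → (15/8, 0)
  seg 4: down by d3 = 3 → (15/8, -3)
  seg 5: left by d3 = 3 → (-9/8, -3)
  seg 6: right by d8 = -121/8 → (-65/4, -3)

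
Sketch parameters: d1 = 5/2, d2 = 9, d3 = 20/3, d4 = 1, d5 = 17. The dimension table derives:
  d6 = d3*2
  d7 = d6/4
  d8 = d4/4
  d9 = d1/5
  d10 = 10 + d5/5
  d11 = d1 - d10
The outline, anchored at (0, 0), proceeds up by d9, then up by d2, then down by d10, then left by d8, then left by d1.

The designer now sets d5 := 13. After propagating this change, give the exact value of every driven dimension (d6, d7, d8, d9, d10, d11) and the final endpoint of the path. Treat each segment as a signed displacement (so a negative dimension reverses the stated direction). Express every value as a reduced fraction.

d6 = 40/3
d7 = 10/3
d8 = 1/4
d9 = 1/2
d10 = 63/5
d11 = -101/10
endpoint = (-11/4, -31/10)

Apply edit: d5 := 13
  d6 = d3*2 = 40/3
  d7 = d6/4 = 10/3
  d8 = d4/4 = 1/4
  d9 = d1/5 = 1/2
  d10 = 10 + d5/5 = 63/5
  d11 = d1 - d10 = -101/10
Walk from origin (0, 0):
  seg 1: up by d9 = 1/2 → (0, 1/2)
  seg 2: up by d2 = 9 → (0, 19/2)
  seg 3: down by d10 = 63/5 → (0, -31/10)
  seg 4: left by d8 = 1/4 → (-1/4, -31/10)
  seg 5: left by d1 = 5/2 → (-11/4, -31/10)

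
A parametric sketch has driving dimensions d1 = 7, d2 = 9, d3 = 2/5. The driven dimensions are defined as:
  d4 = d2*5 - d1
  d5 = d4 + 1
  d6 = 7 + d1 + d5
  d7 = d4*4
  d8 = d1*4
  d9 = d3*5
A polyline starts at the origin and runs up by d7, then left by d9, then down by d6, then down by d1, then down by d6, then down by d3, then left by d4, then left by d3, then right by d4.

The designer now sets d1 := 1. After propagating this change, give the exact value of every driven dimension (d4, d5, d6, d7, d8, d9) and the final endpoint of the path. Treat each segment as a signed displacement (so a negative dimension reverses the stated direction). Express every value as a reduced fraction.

d4 = 44
d5 = 45
d6 = 53
d7 = 176
d8 = 4
d9 = 2
endpoint = (-12/5, 343/5)

Apply edit: d1 := 1
  d4 = d2*5 - d1 = 44
  d5 = d4 + 1 = 45
  d6 = 7 + d1 + d5 = 53
  d7 = d4*4 = 176
  d8 = d1*4 = 4
  d9 = d3*5 = 2
Walk from origin (0, 0):
  seg 1: up by d7 = 176 → (0, 176)
  seg 2: left by d9 = 2 → (-2, 176)
  seg 3: down by d6 = 53 → (-2, 123)
  seg 4: down by d1 = 1 → (-2, 122)
  seg 5: down by d6 = 53 → (-2, 69)
  seg 6: down by d3 = 2/5 → (-2, 343/5)
  seg 7: left by d4 = 44 → (-46, 343/5)
  seg 8: left by d3 = 2/5 → (-232/5, 343/5)
  seg 9: right by d4 = 44 → (-12/5, 343/5)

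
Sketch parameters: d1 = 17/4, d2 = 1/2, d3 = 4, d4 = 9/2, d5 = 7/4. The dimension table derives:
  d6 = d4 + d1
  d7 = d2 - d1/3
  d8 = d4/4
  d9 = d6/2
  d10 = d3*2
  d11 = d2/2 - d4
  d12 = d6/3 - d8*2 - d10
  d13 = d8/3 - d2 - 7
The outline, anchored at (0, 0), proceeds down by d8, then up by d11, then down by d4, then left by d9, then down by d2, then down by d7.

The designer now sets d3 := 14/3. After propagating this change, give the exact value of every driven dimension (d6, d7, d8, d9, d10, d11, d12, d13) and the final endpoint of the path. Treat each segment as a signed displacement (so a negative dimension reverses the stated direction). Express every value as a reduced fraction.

Apply edit: d3 := 14/3
  d6 = d4 + d1 = 35/4
  d7 = d2 - d1/3 = -11/12
  d8 = d4/4 = 9/8
  d9 = d6/2 = 35/8
  d10 = d3*2 = 28/3
  d11 = d2/2 - d4 = -17/4
  d12 = d6/3 - d8*2 - d10 = -26/3
  d13 = d8/3 - d2 - 7 = -57/8
Walk from origin (0, 0):
  seg 1: down by d8 = 9/8 → (0, -9/8)
  seg 2: up by d11 = -17/4 → (0, -43/8)
  seg 3: down by d4 = 9/2 → (0, -79/8)
  seg 4: left by d9 = 35/8 → (-35/8, -79/8)
  seg 5: down by d2 = 1/2 → (-35/8, -83/8)
  seg 6: down by d7 = -11/12 → (-35/8, -227/24)

d6 = 35/4
d7 = -11/12
d8 = 9/8
d9 = 35/8
d10 = 28/3
d11 = -17/4
d12 = -26/3
d13 = -57/8
endpoint = (-35/8, -227/24)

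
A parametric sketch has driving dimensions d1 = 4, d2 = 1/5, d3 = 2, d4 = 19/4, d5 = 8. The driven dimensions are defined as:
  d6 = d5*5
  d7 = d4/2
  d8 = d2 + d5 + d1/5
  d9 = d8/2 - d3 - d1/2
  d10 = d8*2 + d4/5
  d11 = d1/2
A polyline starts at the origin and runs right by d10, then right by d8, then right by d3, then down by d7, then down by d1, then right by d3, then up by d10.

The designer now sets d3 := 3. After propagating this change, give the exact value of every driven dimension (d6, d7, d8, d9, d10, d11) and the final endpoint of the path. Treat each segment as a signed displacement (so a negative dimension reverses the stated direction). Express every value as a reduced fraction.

d6 = 40
d7 = 19/8
d8 = 9
d9 = -1/2
d10 = 379/20
d11 = 2
endpoint = (679/20, 503/40)

Apply edit: d3 := 3
  d6 = d5*5 = 40
  d7 = d4/2 = 19/8
  d8 = d2 + d5 + d1/5 = 9
  d9 = d8/2 - d3 - d1/2 = -1/2
  d10 = d8*2 + d4/5 = 379/20
  d11 = d1/2 = 2
Walk from origin (0, 0):
  seg 1: right by d10 = 379/20 → (379/20, 0)
  seg 2: right by d8 = 9 → (559/20, 0)
  seg 3: right by d3 = 3 → (619/20, 0)
  seg 4: down by d7 = 19/8 → (619/20, -19/8)
  seg 5: down by d1 = 4 → (619/20, -51/8)
  seg 6: right by d3 = 3 → (679/20, -51/8)
  seg 7: up by d10 = 379/20 → (679/20, 503/40)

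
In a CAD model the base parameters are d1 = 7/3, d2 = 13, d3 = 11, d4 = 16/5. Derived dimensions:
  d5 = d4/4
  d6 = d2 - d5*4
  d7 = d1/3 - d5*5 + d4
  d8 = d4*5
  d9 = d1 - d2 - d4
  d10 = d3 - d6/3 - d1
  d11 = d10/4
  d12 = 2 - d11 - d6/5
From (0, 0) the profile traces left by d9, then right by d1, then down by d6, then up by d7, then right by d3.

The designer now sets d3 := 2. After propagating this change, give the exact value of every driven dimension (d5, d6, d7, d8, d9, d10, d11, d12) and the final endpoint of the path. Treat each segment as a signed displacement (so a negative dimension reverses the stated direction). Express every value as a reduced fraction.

Apply edit: d3 := 2
  d5 = d4/4 = 4/5
  d6 = d2 - d5*4 = 49/5
  d7 = d1/3 - d5*5 + d4 = -1/45
  d8 = d4*5 = 16
  d9 = d1 - d2 - d4 = -208/15
  d10 = d3 - d6/3 - d1 = -18/5
  d11 = d10/4 = -9/10
  d12 = 2 - d11 - d6/5 = 47/50
Walk from origin (0, 0):
  seg 1: left by d9 = -208/15 → (208/15, 0)
  seg 2: right by d1 = 7/3 → (81/5, 0)
  seg 3: down by d6 = 49/5 → (81/5, -49/5)
  seg 4: up by d7 = -1/45 → (81/5, -442/45)
  seg 5: right by d3 = 2 → (91/5, -442/45)

d5 = 4/5
d6 = 49/5
d7 = -1/45
d8 = 16
d9 = -208/15
d10 = -18/5
d11 = -9/10
d12 = 47/50
endpoint = (91/5, -442/45)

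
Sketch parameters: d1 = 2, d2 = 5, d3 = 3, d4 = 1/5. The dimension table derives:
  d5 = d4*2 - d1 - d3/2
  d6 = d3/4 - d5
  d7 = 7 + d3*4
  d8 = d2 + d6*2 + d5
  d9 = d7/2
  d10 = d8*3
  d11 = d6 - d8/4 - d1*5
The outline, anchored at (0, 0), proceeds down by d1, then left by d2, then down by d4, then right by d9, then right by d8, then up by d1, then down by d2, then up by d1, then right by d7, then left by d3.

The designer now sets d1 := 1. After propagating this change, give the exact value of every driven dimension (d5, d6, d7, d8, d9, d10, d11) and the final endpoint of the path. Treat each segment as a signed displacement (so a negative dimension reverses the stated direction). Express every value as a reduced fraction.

Apply edit: d1 := 1
  d5 = d4*2 - d1 - d3/2 = -21/10
  d6 = d3/4 - d5 = 57/20
  d7 = 7 + d3*4 = 19
  d8 = d2 + d6*2 + d5 = 43/5
  d9 = d7/2 = 19/2
  d10 = d8*3 = 129/5
  d11 = d6 - d8/4 - d1*5 = -43/10
Walk from origin (0, 0):
  seg 1: down by d1 = 1 → (0, -1)
  seg 2: left by d2 = 5 → (-5, -1)
  seg 3: down by d4 = 1/5 → (-5, -6/5)
  seg 4: right by d9 = 19/2 → (9/2, -6/5)
  seg 5: right by d8 = 43/5 → (131/10, -6/5)
  seg 6: up by d1 = 1 → (131/10, -1/5)
  seg 7: down by d2 = 5 → (131/10, -26/5)
  seg 8: up by d1 = 1 → (131/10, -21/5)
  seg 9: right by d7 = 19 → (321/10, -21/5)
  seg 10: left by d3 = 3 → (291/10, -21/5)

d5 = -21/10
d6 = 57/20
d7 = 19
d8 = 43/5
d9 = 19/2
d10 = 129/5
d11 = -43/10
endpoint = (291/10, -21/5)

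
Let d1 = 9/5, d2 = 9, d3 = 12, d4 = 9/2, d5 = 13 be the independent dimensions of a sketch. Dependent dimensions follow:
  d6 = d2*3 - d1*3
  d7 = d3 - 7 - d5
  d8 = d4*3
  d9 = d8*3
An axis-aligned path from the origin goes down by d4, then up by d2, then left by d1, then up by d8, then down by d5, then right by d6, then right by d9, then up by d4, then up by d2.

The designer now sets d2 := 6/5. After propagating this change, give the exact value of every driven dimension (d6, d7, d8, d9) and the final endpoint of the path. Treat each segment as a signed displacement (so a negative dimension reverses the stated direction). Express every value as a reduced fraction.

d6 = -9/5
d7 = -8
d8 = 27/2
d9 = 81/2
endpoint = (369/10, 29/10)

Apply edit: d2 := 6/5
  d6 = d2*3 - d1*3 = -9/5
  d7 = d3 - 7 - d5 = -8
  d8 = d4*3 = 27/2
  d9 = d8*3 = 81/2
Walk from origin (0, 0):
  seg 1: down by d4 = 9/2 → (0, -9/2)
  seg 2: up by d2 = 6/5 → (0, -33/10)
  seg 3: left by d1 = 9/5 → (-9/5, -33/10)
  seg 4: up by d8 = 27/2 → (-9/5, 51/5)
  seg 5: down by d5 = 13 → (-9/5, -14/5)
  seg 6: right by d6 = -9/5 → (-18/5, -14/5)
  seg 7: right by d9 = 81/2 → (369/10, -14/5)
  seg 8: up by d4 = 9/2 → (369/10, 17/10)
  seg 9: up by d2 = 6/5 → (369/10, 29/10)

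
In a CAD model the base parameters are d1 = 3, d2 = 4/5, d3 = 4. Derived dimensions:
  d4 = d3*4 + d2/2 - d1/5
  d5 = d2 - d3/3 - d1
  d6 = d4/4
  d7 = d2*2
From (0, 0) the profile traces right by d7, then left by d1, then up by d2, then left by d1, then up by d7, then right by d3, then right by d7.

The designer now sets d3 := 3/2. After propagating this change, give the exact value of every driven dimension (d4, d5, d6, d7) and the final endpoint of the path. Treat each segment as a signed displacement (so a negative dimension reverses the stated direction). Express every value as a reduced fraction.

d4 = 29/5
d5 = -27/10
d6 = 29/20
d7 = 8/5
endpoint = (-13/10, 12/5)

Apply edit: d3 := 3/2
  d4 = d3*4 + d2/2 - d1/5 = 29/5
  d5 = d2 - d3/3 - d1 = -27/10
  d6 = d4/4 = 29/20
  d7 = d2*2 = 8/5
Walk from origin (0, 0):
  seg 1: right by d7 = 8/5 → (8/5, 0)
  seg 2: left by d1 = 3 → (-7/5, 0)
  seg 3: up by d2 = 4/5 → (-7/5, 4/5)
  seg 4: left by d1 = 3 → (-22/5, 4/5)
  seg 5: up by d7 = 8/5 → (-22/5, 12/5)
  seg 6: right by d3 = 3/2 → (-29/10, 12/5)
  seg 7: right by d7 = 8/5 → (-13/10, 12/5)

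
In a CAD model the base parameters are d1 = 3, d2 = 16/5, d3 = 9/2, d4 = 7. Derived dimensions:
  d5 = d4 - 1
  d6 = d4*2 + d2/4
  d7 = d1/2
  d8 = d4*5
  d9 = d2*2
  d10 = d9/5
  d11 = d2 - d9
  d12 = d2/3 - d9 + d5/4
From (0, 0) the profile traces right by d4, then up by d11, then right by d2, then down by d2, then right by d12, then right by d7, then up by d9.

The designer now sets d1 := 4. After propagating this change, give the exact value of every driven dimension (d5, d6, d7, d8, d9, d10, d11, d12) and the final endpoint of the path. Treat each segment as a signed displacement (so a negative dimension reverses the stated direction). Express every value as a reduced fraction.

Apply edit: d1 := 4
  d5 = d4 - 1 = 6
  d6 = d4*2 + d2/4 = 74/5
  d7 = d1/2 = 2
  d8 = d4*5 = 35
  d9 = d2*2 = 32/5
  d10 = d9/5 = 32/25
  d11 = d2 - d9 = -16/5
  d12 = d2/3 - d9 + d5/4 = -23/6
Walk from origin (0, 0):
  seg 1: right by d4 = 7 → (7, 0)
  seg 2: up by d11 = -16/5 → (7, -16/5)
  seg 3: right by d2 = 16/5 → (51/5, -16/5)
  seg 4: down by d2 = 16/5 → (51/5, -32/5)
  seg 5: right by d12 = -23/6 → (191/30, -32/5)
  seg 6: right by d7 = 2 → (251/30, -32/5)
  seg 7: up by d9 = 32/5 → (251/30, 0)

d5 = 6
d6 = 74/5
d7 = 2
d8 = 35
d9 = 32/5
d10 = 32/25
d11 = -16/5
d12 = -23/6
endpoint = (251/30, 0)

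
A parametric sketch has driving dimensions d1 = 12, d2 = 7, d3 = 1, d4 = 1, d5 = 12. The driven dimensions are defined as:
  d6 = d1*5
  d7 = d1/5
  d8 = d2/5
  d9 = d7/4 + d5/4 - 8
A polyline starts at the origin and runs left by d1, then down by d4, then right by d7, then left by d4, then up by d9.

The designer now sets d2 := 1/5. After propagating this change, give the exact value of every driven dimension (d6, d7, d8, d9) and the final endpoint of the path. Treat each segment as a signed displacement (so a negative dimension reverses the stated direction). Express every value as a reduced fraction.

d6 = 60
d7 = 12/5
d8 = 1/25
d9 = -22/5
endpoint = (-53/5, -27/5)

Apply edit: d2 := 1/5
  d6 = d1*5 = 60
  d7 = d1/5 = 12/5
  d8 = d2/5 = 1/25
  d9 = d7/4 + d5/4 - 8 = -22/5
Walk from origin (0, 0):
  seg 1: left by d1 = 12 → (-12, 0)
  seg 2: down by d4 = 1 → (-12, -1)
  seg 3: right by d7 = 12/5 → (-48/5, -1)
  seg 4: left by d4 = 1 → (-53/5, -1)
  seg 5: up by d9 = -22/5 → (-53/5, -27/5)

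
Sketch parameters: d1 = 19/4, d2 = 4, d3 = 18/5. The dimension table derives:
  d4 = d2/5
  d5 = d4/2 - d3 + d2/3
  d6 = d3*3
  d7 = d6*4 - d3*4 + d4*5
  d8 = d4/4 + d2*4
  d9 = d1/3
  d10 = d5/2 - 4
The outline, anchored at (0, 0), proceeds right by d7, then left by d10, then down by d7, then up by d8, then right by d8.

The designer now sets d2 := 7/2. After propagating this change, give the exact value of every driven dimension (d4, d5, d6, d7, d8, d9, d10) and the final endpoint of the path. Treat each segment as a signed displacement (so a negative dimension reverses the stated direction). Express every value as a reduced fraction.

d4 = 7/10
d5 = -25/12
d6 = 54/5
d7 = 323/10
d8 = 567/40
d9 = 19/12
d10 = -121/24
endpoint = (3091/60, -145/8)

Apply edit: d2 := 7/2
  d4 = d2/5 = 7/10
  d5 = d4/2 - d3 + d2/3 = -25/12
  d6 = d3*3 = 54/5
  d7 = d6*4 - d3*4 + d4*5 = 323/10
  d8 = d4/4 + d2*4 = 567/40
  d9 = d1/3 = 19/12
  d10 = d5/2 - 4 = -121/24
Walk from origin (0, 0):
  seg 1: right by d7 = 323/10 → (323/10, 0)
  seg 2: left by d10 = -121/24 → (4481/120, 0)
  seg 3: down by d7 = 323/10 → (4481/120, -323/10)
  seg 4: up by d8 = 567/40 → (4481/120, -145/8)
  seg 5: right by d8 = 567/40 → (3091/60, -145/8)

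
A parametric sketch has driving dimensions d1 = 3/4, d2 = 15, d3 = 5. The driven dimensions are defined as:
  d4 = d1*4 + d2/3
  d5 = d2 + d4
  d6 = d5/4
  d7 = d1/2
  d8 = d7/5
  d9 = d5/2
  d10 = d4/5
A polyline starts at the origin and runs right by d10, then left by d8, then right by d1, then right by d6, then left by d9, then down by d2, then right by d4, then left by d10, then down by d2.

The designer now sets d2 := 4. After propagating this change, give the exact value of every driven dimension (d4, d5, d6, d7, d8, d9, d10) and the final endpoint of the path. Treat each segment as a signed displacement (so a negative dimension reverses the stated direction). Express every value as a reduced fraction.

Apply edit: d2 := 4
  d4 = d1*4 + d2/3 = 13/3
  d5 = d2 + d4 = 25/3
  d6 = d5/4 = 25/12
  d7 = d1/2 = 3/8
  d8 = d7/5 = 3/40
  d9 = d5/2 = 25/6
  d10 = d4/5 = 13/15
Walk from origin (0, 0):
  seg 1: right by d10 = 13/15 → (13/15, 0)
  seg 2: left by d8 = 3/40 → (19/24, 0)
  seg 3: right by d1 = 3/4 → (37/24, 0)
  seg 4: right by d6 = 25/12 → (29/8, 0)
  seg 5: left by d9 = 25/6 → (-13/24, 0)
  seg 6: down by d2 = 4 → (-13/24, -4)
  seg 7: right by d4 = 13/3 → (91/24, -4)
  seg 8: left by d10 = 13/15 → (117/40, -4)
  seg 9: down by d2 = 4 → (117/40, -8)

d4 = 13/3
d5 = 25/3
d6 = 25/12
d7 = 3/8
d8 = 3/40
d9 = 25/6
d10 = 13/15
endpoint = (117/40, -8)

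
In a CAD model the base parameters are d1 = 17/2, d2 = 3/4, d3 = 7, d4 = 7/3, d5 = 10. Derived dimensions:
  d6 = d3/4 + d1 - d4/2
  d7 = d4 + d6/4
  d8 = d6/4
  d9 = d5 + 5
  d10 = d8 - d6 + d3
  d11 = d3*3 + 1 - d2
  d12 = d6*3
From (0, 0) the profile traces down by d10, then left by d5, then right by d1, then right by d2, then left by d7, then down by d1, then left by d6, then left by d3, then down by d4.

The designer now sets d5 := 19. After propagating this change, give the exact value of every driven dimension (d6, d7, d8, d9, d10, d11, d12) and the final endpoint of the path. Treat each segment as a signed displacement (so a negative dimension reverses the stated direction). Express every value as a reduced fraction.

Apply edit: d5 := 19
  d6 = d3/4 + d1 - d4/2 = 109/12
  d7 = d4 + d6/4 = 221/48
  d8 = d6/4 = 109/48
  d9 = d5 + 5 = 24
  d10 = d8 - d6 + d3 = 3/16
  d11 = d3*3 + 1 - d2 = 85/4
  d12 = d6*3 = 109/4
Walk from origin (0, 0):
  seg 1: down by d10 = 3/16 → (0, -3/16)
  seg 2: left by d5 = 19 → (-19, -3/16)
  seg 3: right by d1 = 17/2 → (-21/2, -3/16)
  seg 4: right by d2 = 3/4 → (-39/4, -3/16)
  seg 5: left by d7 = 221/48 → (-689/48, -3/16)
  seg 6: down by d1 = 17/2 → (-689/48, -139/16)
  seg 7: left by d6 = 109/12 → (-375/16, -139/16)
  seg 8: left by d3 = 7 → (-487/16, -139/16)
  seg 9: down by d4 = 7/3 → (-487/16, -529/48)

d6 = 109/12
d7 = 221/48
d8 = 109/48
d9 = 24
d10 = 3/16
d11 = 85/4
d12 = 109/4
endpoint = (-487/16, -529/48)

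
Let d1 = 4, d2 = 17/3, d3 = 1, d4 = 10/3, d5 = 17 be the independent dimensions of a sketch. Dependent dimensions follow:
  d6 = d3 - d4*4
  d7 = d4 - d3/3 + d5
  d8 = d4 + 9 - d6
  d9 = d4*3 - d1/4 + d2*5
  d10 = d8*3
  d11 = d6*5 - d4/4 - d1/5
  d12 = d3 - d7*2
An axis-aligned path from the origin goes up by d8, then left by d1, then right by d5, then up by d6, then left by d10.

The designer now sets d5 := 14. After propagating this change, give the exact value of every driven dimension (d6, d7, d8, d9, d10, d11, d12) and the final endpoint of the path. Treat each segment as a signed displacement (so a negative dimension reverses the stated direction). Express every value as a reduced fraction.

d6 = -37/3
d7 = 17
d8 = 74/3
d9 = 112/3
d10 = 74
d11 = -633/10
d12 = -33
endpoint = (-64, 37/3)

Apply edit: d5 := 14
  d6 = d3 - d4*4 = -37/3
  d7 = d4 - d3/3 + d5 = 17
  d8 = d4 + 9 - d6 = 74/3
  d9 = d4*3 - d1/4 + d2*5 = 112/3
  d10 = d8*3 = 74
  d11 = d6*5 - d4/4 - d1/5 = -633/10
  d12 = d3 - d7*2 = -33
Walk from origin (0, 0):
  seg 1: up by d8 = 74/3 → (0, 74/3)
  seg 2: left by d1 = 4 → (-4, 74/3)
  seg 3: right by d5 = 14 → (10, 74/3)
  seg 4: up by d6 = -37/3 → (10, 37/3)
  seg 5: left by d10 = 74 → (-64, 37/3)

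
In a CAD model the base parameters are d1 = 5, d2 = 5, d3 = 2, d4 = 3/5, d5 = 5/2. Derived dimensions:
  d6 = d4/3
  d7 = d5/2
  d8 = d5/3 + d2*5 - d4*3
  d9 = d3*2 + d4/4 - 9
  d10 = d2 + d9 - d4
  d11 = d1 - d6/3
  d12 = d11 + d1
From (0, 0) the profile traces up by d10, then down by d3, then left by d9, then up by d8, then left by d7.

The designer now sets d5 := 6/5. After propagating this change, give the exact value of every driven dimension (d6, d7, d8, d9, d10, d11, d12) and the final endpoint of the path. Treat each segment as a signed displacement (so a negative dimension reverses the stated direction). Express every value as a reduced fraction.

Apply edit: d5 := 6/5
  d6 = d4/3 = 1/5
  d7 = d5/2 = 3/5
  d8 = d5/3 + d2*5 - d4*3 = 118/5
  d9 = d3*2 + d4/4 - 9 = -97/20
  d10 = d2 + d9 - d4 = -9/20
  d11 = d1 - d6/3 = 74/15
  d12 = d11 + d1 = 149/15
Walk from origin (0, 0):
  seg 1: up by d10 = -9/20 → (0, -9/20)
  seg 2: down by d3 = 2 → (0, -49/20)
  seg 3: left by d9 = -97/20 → (97/20, -49/20)
  seg 4: up by d8 = 118/5 → (97/20, 423/20)
  seg 5: left by d7 = 3/5 → (17/4, 423/20)

d6 = 1/5
d7 = 3/5
d8 = 118/5
d9 = -97/20
d10 = -9/20
d11 = 74/15
d12 = 149/15
endpoint = (17/4, 423/20)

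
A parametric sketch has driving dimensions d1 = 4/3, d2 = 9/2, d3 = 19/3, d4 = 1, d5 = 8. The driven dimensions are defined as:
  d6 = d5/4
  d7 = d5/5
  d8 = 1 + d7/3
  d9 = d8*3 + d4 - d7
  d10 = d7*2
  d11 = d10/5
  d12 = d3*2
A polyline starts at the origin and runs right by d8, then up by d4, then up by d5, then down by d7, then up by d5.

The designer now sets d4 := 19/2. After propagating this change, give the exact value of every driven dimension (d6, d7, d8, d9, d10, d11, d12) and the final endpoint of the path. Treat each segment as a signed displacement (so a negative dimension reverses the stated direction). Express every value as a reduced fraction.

d6 = 2
d7 = 8/5
d8 = 23/15
d9 = 25/2
d10 = 16/5
d11 = 16/25
d12 = 38/3
endpoint = (23/15, 239/10)

Apply edit: d4 := 19/2
  d6 = d5/4 = 2
  d7 = d5/5 = 8/5
  d8 = 1 + d7/3 = 23/15
  d9 = d8*3 + d4 - d7 = 25/2
  d10 = d7*2 = 16/5
  d11 = d10/5 = 16/25
  d12 = d3*2 = 38/3
Walk from origin (0, 0):
  seg 1: right by d8 = 23/15 → (23/15, 0)
  seg 2: up by d4 = 19/2 → (23/15, 19/2)
  seg 3: up by d5 = 8 → (23/15, 35/2)
  seg 4: down by d7 = 8/5 → (23/15, 159/10)
  seg 5: up by d5 = 8 → (23/15, 239/10)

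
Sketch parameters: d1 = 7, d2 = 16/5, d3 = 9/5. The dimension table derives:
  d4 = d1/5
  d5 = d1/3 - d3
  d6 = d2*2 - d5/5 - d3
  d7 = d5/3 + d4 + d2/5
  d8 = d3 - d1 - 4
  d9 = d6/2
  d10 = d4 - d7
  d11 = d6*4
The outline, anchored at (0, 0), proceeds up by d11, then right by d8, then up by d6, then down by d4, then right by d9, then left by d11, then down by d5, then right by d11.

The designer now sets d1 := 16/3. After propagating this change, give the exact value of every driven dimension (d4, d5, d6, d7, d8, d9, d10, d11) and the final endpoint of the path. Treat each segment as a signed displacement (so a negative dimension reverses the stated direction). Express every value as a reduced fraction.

Apply edit: d1 := 16/3
  d4 = d1/5 = 16/15
  d5 = d1/3 - d3 = -1/45
  d6 = d2*2 - d5/5 - d3 = 1036/225
  d7 = d5/3 + d4 + d2/5 = 1147/675
  d8 = d3 - d1 - 4 = -113/15
  d9 = d6/2 = 518/225
  d10 = d4 - d7 = -427/675
  d11 = d6*4 = 4144/225
Walk from origin (0, 0):
  seg 1: up by d11 = 4144/225 → (0, 4144/225)
  seg 2: right by d8 = -113/15 → (-113/15, 4144/225)
  seg 3: up by d6 = 1036/225 → (-113/15, 1036/45)
  seg 4: down by d4 = 16/15 → (-113/15, 988/45)
  seg 5: right by d9 = 518/225 → (-1177/225, 988/45)
  seg 6: left by d11 = 4144/225 → (-5321/225, 988/45)
  seg 7: down by d5 = -1/45 → (-5321/225, 989/45)
  seg 8: right by d11 = 4144/225 → (-1177/225, 989/45)

d4 = 16/15
d5 = -1/45
d6 = 1036/225
d7 = 1147/675
d8 = -113/15
d9 = 518/225
d10 = -427/675
d11 = 4144/225
endpoint = (-1177/225, 989/45)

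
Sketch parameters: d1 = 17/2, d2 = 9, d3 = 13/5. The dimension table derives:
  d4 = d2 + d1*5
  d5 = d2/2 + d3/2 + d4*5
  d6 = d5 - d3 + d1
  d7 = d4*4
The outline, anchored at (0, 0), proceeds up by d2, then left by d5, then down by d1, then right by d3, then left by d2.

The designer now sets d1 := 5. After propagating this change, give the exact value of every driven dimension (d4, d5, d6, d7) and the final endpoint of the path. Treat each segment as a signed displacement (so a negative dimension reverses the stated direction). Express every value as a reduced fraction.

d4 = 34
d5 = 879/5
d6 = 891/5
d7 = 136
endpoint = (-911/5, 4)

Apply edit: d1 := 5
  d4 = d2 + d1*5 = 34
  d5 = d2/2 + d3/2 + d4*5 = 879/5
  d6 = d5 - d3 + d1 = 891/5
  d7 = d4*4 = 136
Walk from origin (0, 0):
  seg 1: up by d2 = 9 → (0, 9)
  seg 2: left by d5 = 879/5 → (-879/5, 9)
  seg 3: down by d1 = 5 → (-879/5, 4)
  seg 4: right by d3 = 13/5 → (-866/5, 4)
  seg 5: left by d2 = 9 → (-911/5, 4)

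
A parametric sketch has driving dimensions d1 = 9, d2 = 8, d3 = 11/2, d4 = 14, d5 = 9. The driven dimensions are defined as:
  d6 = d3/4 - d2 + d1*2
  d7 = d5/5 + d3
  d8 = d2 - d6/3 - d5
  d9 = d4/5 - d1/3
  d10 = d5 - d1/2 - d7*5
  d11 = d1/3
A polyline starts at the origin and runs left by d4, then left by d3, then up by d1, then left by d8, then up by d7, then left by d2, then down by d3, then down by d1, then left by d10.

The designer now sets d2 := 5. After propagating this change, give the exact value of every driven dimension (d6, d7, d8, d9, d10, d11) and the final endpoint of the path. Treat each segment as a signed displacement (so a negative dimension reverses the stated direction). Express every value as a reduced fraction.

d6 = 115/8
d7 = 73/10
d8 = -211/24
d9 = -1/5
d10 = -32
d11 = 3
endpoint = (391/24, 9/5)

Apply edit: d2 := 5
  d6 = d3/4 - d2 + d1*2 = 115/8
  d7 = d5/5 + d3 = 73/10
  d8 = d2 - d6/3 - d5 = -211/24
  d9 = d4/5 - d1/3 = -1/5
  d10 = d5 - d1/2 - d7*5 = -32
  d11 = d1/3 = 3
Walk from origin (0, 0):
  seg 1: left by d4 = 14 → (-14, 0)
  seg 2: left by d3 = 11/2 → (-39/2, 0)
  seg 3: up by d1 = 9 → (-39/2, 9)
  seg 4: left by d8 = -211/24 → (-257/24, 9)
  seg 5: up by d7 = 73/10 → (-257/24, 163/10)
  seg 6: left by d2 = 5 → (-377/24, 163/10)
  seg 7: down by d3 = 11/2 → (-377/24, 54/5)
  seg 8: down by d1 = 9 → (-377/24, 9/5)
  seg 9: left by d10 = -32 → (391/24, 9/5)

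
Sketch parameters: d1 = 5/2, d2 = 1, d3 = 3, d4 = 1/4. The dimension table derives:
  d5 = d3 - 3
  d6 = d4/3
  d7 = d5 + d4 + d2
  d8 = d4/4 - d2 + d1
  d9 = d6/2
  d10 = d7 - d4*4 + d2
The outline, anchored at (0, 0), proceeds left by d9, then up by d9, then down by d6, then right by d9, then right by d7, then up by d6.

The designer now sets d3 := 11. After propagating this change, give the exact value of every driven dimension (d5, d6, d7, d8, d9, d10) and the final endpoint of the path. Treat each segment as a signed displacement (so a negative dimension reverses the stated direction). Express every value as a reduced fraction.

Apply edit: d3 := 11
  d5 = d3 - 3 = 8
  d6 = d4/3 = 1/12
  d7 = d5 + d4 + d2 = 37/4
  d8 = d4/4 - d2 + d1 = 25/16
  d9 = d6/2 = 1/24
  d10 = d7 - d4*4 + d2 = 37/4
Walk from origin (0, 0):
  seg 1: left by d9 = 1/24 → (-1/24, 0)
  seg 2: up by d9 = 1/24 → (-1/24, 1/24)
  seg 3: down by d6 = 1/12 → (-1/24, -1/24)
  seg 4: right by d9 = 1/24 → (0, -1/24)
  seg 5: right by d7 = 37/4 → (37/4, -1/24)
  seg 6: up by d6 = 1/12 → (37/4, 1/24)

d5 = 8
d6 = 1/12
d7 = 37/4
d8 = 25/16
d9 = 1/24
d10 = 37/4
endpoint = (37/4, 1/24)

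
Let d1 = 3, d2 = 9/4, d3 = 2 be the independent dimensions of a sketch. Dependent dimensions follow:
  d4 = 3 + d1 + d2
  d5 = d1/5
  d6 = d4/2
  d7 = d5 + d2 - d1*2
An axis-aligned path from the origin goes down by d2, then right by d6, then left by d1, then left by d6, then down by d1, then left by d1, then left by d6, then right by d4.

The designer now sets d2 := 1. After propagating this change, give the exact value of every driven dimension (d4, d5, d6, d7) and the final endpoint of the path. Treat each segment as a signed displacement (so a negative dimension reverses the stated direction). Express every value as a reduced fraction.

Apply edit: d2 := 1
  d4 = 3 + d1 + d2 = 7
  d5 = d1/5 = 3/5
  d6 = d4/2 = 7/2
  d7 = d5 + d2 - d1*2 = -22/5
Walk from origin (0, 0):
  seg 1: down by d2 = 1 → (0, -1)
  seg 2: right by d6 = 7/2 → (7/2, -1)
  seg 3: left by d1 = 3 → (1/2, -1)
  seg 4: left by d6 = 7/2 → (-3, -1)
  seg 5: down by d1 = 3 → (-3, -4)
  seg 6: left by d1 = 3 → (-6, -4)
  seg 7: left by d6 = 7/2 → (-19/2, -4)
  seg 8: right by d4 = 7 → (-5/2, -4)

d4 = 7
d5 = 3/5
d6 = 7/2
d7 = -22/5
endpoint = (-5/2, -4)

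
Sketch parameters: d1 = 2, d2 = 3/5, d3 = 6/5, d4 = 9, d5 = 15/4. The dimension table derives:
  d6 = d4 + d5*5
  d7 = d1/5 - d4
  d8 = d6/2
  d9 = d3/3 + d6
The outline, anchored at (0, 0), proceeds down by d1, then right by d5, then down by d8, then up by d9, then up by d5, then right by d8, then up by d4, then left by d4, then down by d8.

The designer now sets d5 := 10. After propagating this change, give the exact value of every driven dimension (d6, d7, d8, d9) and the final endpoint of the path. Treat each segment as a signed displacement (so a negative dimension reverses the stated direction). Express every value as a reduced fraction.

Apply edit: d5 := 10
  d6 = d4 + d5*5 = 59
  d7 = d1/5 - d4 = -43/5
  d8 = d6/2 = 59/2
  d9 = d3/3 + d6 = 297/5
Walk from origin (0, 0):
  seg 1: down by d1 = 2 → (0, -2)
  seg 2: right by d5 = 10 → (10, -2)
  seg 3: down by d8 = 59/2 → (10, -63/2)
  seg 4: up by d9 = 297/5 → (10, 279/10)
  seg 5: up by d5 = 10 → (10, 379/10)
  seg 6: right by d8 = 59/2 → (79/2, 379/10)
  seg 7: up by d4 = 9 → (79/2, 469/10)
  seg 8: left by d4 = 9 → (61/2, 469/10)
  seg 9: down by d8 = 59/2 → (61/2, 87/5)

d6 = 59
d7 = -43/5
d8 = 59/2
d9 = 297/5
endpoint = (61/2, 87/5)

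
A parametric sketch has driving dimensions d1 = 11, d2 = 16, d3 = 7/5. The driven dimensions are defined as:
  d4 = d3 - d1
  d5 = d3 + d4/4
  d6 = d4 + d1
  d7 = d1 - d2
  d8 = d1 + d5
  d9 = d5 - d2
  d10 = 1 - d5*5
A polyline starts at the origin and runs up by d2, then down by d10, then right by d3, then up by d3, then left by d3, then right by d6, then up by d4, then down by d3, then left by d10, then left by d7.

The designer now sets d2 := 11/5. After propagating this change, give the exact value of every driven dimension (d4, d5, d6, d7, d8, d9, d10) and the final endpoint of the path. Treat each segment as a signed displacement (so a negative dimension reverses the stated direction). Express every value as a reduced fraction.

d4 = -48/5
d5 = -1
d6 = 7/5
d7 = 44/5
d8 = 10
d9 = -16/5
d10 = 6
endpoint = (-67/5, -67/5)

Apply edit: d2 := 11/5
  d4 = d3 - d1 = -48/5
  d5 = d3 + d4/4 = -1
  d6 = d4 + d1 = 7/5
  d7 = d1 - d2 = 44/5
  d8 = d1 + d5 = 10
  d9 = d5 - d2 = -16/5
  d10 = 1 - d5*5 = 6
Walk from origin (0, 0):
  seg 1: up by d2 = 11/5 → (0, 11/5)
  seg 2: down by d10 = 6 → (0, -19/5)
  seg 3: right by d3 = 7/5 → (7/5, -19/5)
  seg 4: up by d3 = 7/5 → (7/5, -12/5)
  seg 5: left by d3 = 7/5 → (0, -12/5)
  seg 6: right by d6 = 7/5 → (7/5, -12/5)
  seg 7: up by d4 = -48/5 → (7/5, -12)
  seg 8: down by d3 = 7/5 → (7/5, -67/5)
  seg 9: left by d10 = 6 → (-23/5, -67/5)
  seg 10: left by d7 = 44/5 → (-67/5, -67/5)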